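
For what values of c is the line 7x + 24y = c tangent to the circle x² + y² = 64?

c = −200 or c = 200

For a tangent, require d(centre, line) = r = 8.
|7·0 + 24·0 − c| / √625 = 8
|c| = 8·25, so c = 200 or c = −200.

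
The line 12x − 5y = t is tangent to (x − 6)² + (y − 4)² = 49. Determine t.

Tangency holds when the distance from the centre (6, 4) to the line equals the radius 7:
|12·6 − 5·4 − t| / √169 = 7
|t − (52)| = 7·13, so t = 143 or t = −39.

t = −39 or t = 143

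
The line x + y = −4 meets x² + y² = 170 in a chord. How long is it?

Substitute y = −x − 4:
2x² + 8x − 154 = 0  ⟹  x² + 4x − 77 = 0
x = 7 or x = −11, giving (7, −11) and (−11, 7).
Chord length = distance between (7, −11) and (−11, 7) = √648 = 18√2.

18√2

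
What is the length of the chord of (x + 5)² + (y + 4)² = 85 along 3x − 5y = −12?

Express y = (12 + 3x)/5 and substitute into the circle:
34x² + 442x − 476 = 0  ⟹  x² + 13x − 14 = 0
x = 1 or x = −14, giving (1, 3) and (−14, −6).
|(1, 3) − (−14, −6)| = √((15)² + (9)²) = 3√34.

3√34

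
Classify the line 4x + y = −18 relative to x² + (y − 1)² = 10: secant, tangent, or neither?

neither

d² = (4·0 + 1·1 − (−18))²/17 = 361/17; r² = 10.
Since d² > r², the line lies outside the circle.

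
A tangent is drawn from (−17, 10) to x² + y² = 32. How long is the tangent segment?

√357

Centre (0, 0), r² = 32. |PO|² = (−17)² + (10)² = 389.
The tangent meets the radius at right angles, so tangent² = |PO|² − r² = 389 − 32 = 357.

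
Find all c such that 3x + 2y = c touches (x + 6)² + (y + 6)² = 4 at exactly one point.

Tangency holds when the distance from the centre (−6, −6) to the line equals the radius 2:
|3·(−6) + 2·(−6) − c| / √13 = 2
|c − (−30)| = 2√13.

c = −30 ± 2√13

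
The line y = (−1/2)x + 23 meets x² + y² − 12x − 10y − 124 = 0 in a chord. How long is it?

2√5

Substitute y = (46 − x)/2:
5x² − 120x + 700 = 0  ⟹  x² − 24x + 140 = 0
x = 14 or x = 10, giving (14, 16) and (10, 18).
Chord length = distance between (14, 16) and (10, 18) = √20 = 2√5.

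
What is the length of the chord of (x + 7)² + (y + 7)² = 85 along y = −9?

From the line, y = −9. Substituting:
x² + 14x − 32 = 0
x = 2 or x = −16, giving (2, −9) and (−16, −9).
Chord length = distance between (2, −9) and (−16, −9) = √324 = 18.

18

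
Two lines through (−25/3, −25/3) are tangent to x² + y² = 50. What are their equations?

7x − y = −50 and x − 7y = 50

Write the tangent as mx − y + (−25/3 − m·(−25/3)) = 0 and set its distance from the centre to 5√2:
(25/3m − (25/3))² = 50(m² + 1)
7m² − 50m + 7 = 0, so m = 7 or m = 1/7.
With m = 7: 7x − y = −50. With m = 1/7: x − 7y = 50.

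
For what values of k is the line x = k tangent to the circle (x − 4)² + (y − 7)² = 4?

k = 2 or k = 6

Tangency holds when the distance from the centre (4, 7) to the line equals the radius 2:
|1·4 + 0·7 − k| / √1 = 2
|k − (4)| = 2, so k = 6 or k = 2.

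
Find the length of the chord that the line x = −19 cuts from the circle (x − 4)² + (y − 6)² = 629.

Centre (4, 6), r² = 629. Perpendicular distance d from centre to line = |23| / √1 = 23.
Chord = 2√(r² − d²) = 2·√(100) = 20.

20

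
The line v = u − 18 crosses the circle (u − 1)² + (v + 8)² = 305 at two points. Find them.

(−6, −24) and (17, −1)

Substitute v = u − 18:
2u² − 22u − 204 = 0  ⟹  u² − 11u − 102 = 0
u = 17 or u = −6, giving (17, −1) and (−6, −24).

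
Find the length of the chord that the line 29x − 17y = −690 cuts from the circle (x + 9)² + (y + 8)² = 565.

The distance from (−9, −8) to the line is 565/√1130, and r² = 565.
Chord = 2√(r² − d²) = 2·√(565/2) = √1130.

√1130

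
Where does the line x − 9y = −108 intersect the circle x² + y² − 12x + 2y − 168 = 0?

(0, 12) and (9, 13)

Express y = (108 + x)/9 and substitute into the circle:
82x² − 738x = 0  ⟹  x² − 9x = 0
x = 9 or x = 0, giving (9, 13) and (0, 12).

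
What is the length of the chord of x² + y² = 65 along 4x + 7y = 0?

The distance from (0, 0) to the line is 0/√65, and r² = 65.
Chord = 2√(r² − d²) = 2·√(65) = 2√65.

2√65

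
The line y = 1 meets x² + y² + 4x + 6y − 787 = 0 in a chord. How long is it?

56

The distance from (−2, −3) to the line is 4, and r² = 800.
Chord = 2√(r² − d²) = 2·√(784) = 56.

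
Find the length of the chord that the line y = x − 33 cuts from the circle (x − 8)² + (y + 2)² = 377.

15√2

From the line, y = x − 33. Substituting:
2x² − 78x + 648 = 0  ⟹  x² − 39x + 324 = 0
x = 27 or x = 12, giving (27, −6) and (12, −21).
Chord length = distance between (27, −6) and (12, −21) = √450 = 15√2.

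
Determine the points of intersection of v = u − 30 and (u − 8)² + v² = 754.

From the line, v = u − 30. Substituting:
2u² − 76u + 210 = 0  ⟹  u² − 38u + 105 = 0
u = 35 or u = 3, giving (35, 5) and (3, −27).

(3, −27) and (35, 5)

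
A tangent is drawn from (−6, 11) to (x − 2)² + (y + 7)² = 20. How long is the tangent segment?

4√23

With centre O = (2, −7), |OP|² = 388 and r² = 20.
Power of the point: PT² = |PO|² − r² = 368, so PT = 4√23.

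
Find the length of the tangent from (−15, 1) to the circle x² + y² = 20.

Centre (0, 0), r² = 20. |PO|² = (−15)² + (1)² = 226.
Power of the point: PT² = |PO|² − r² = 206, so PT = √206.

√206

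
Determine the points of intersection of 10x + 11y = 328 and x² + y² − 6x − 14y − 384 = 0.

(2, 28) and (24, 8)

From the line, y = (328 − 10x)/11. Substituting:
221x² − 5746x + 10608 = 0  ⟹  x² − 26x + 48 = 0
x = 24 or x = 2, giving (24, 8) and (2, 28).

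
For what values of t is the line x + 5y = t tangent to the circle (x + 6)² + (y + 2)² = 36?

t = −16 ± 6√26

For a tangent, require d(centre, line) = r = 6.
|1·(−6) + 5·(−2) − t| / √26 = 6
|t − (−16)| = 6√26.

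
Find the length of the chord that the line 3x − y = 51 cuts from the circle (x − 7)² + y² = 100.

2√10

Centre (7, 0), r² = 100. Perpendicular distance d from centre to line = |−30| / √10 = 30/√10.
Chord = 2√(r² − d²) = 2·√(10) = 2√10.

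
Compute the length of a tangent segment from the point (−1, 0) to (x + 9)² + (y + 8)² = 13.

√115

Centre (−9, −8), r² = 13. |PO|² = (8)² + (8)² = 128.
Power of the point: PT² = |PO|² − r² = 115, so PT = √115.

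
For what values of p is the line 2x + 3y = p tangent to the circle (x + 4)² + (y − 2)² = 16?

Tangency holds when the distance from the centre (−4, 2) to the line equals the radius 4:
|2·(−4) + 3·2 − p| / √13 = 4
|p − (−2)| = 4√13.

p = −2 ± 4√13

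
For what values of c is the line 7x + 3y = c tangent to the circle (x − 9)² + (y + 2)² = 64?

c = 57 ± 8√58

The line touches the circle iff its distance from (9, −2) is 8:
|7·9 + 3·(−2) − c| / √58 = 8
|c − (57)| = 8√58.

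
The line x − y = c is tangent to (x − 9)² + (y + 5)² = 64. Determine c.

Tangency holds when the distance from the centre (9, −5) to the line equals the radius 8:
|1·9 − 1·(−5) − c| / √2 = 8
|c − (14)| = 8√2.

c = 14 ± 8√2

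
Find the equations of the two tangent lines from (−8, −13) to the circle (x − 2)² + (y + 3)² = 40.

A line y − (−13) = m(x − (−8)) is tangent when its distance from (2, −3) is 2√10:
(10m − (10))² = 40(m² + 1)
3m² − 10m + 3 = 0, so m = 1/3 or m = 3.
With m = 1/3: x − 3y = 31. With m = 3: 3x − y = −11.

x − 3y = 31 and 3x − y = −11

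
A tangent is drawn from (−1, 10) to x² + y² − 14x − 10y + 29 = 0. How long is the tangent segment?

Centre (7, 5), r² = 45. |PO|² = (−8)² + (5)² = 89.
Power of the point: PT² = |PO|² − r² = 44, so PT = 2√11.

2√11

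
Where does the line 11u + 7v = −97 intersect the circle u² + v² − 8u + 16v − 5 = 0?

(−5, −6) and (2, −17)

Express v = (−97 − 11u)/7 and substitute into the circle:
170u² + 510u − 1700 = 0  ⟹  u² + 3u − 10 = 0
u = 2 or u = −5, giving (2, −17) and (−5, −6).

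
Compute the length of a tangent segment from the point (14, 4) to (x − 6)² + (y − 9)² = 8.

With centre O = (6, 9), |OP|² = 89 and r² = 8.
By the tangent–radius right angle, tangent length = √(|PO|² − r²) = √81 = 9.

9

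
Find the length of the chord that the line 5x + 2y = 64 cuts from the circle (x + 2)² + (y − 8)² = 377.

6√29

Centre (−2, 8), r² = 377. Perpendicular distance d from centre to line = |−58| / √29 = 58/√29.
Chord = 2√(r² − d²) = 2·√(261) = 6√29.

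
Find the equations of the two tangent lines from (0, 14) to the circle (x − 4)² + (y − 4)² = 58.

3x + 7y = 98 and 7x − 3y = −42

Let a tangent through (0, 14) have slope m. Its distance from (4, 4) must equal √58:
(4m − (−10))² = 58(m² + 1)
21m² − 40m − 21 = 0, so m = −3/7 or m = 7/3.
With m = −3/7: 3x + 7y = 98. With m = 7/3: 7x − 3y = −42.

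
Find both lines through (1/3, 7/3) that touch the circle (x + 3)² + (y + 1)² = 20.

Let a tangent through (1/3, 7/3) have slope m. Its distance from (−3, −1) must equal 2√5:
(−10/3m − (−10/3))² = 20(m² + 1)
2m² + 5m + 2 = 0, so m = −1/2 or m = −2.
Through (1/3, 7/3) these give x + 2y = 5 and 2x + y = 3.

x + 2y = 5 and 2x + y = 3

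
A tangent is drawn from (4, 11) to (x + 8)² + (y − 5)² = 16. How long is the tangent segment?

The centre is (−8, 5) and r = 4. The square of the distance from P to the centre is 144 + 36 = 180.
By the tangent–radius right angle, tangent length = √(|PO|² − r²) = √164 = 2√41.

2√41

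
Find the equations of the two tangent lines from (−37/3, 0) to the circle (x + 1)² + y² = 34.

3x − 5y = −37 and 3x + 5y = −37

Write the tangent as mx − y + (0 − m·(−37/3)) = 0 and set its distance from the centre to √34:
(34/3m − (0))² = 34(m² + 1)
25m² − 9 = 0, so m = 3/5 or m = −3/5.
With m = 3/5: 3x − 5y = −37. With m = −3/5: 3x + 5y = −37.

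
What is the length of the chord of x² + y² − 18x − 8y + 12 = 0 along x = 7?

18

The line gives x = 7. Substituting into the circle:
y² − 8y − 65 = 0
y = 13 or y = −5, giving (7, 13) and (7, −5).
Chord length = distance between (7, 13) and (7, −5) = √324 = 18.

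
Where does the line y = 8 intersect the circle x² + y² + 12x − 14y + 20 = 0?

(−14, 8) and (2, 8)

Substitute y = 8:
x² + 12x − 28 = 0
x = 2 or x = −14, giving (2, 8) and (−14, 8).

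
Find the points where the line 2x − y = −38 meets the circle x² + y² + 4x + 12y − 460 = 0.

(−24, −10) and (−12, 14)

Express y = 2x + 38 and substitute into the circle:
5x² + 180x + 1440 = 0  ⟹  x² + 36x + 288 = 0
x = −12 or x = −24, giving (−12, 14) and (−24, −10).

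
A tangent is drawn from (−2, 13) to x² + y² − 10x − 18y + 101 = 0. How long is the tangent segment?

2√15

Centre (5, 9), r² = 5. |PO|² = (−7)² + (4)² = 65.
The tangent meets the radius at right angles, so tangent² = |PO|² − r² = 65 − 5 = 60.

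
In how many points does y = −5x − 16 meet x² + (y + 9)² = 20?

d² = (5·0 + 1·(−9) − (−16))²/26 = 49/26; r² = 20.
Since d² < r², the line cuts the circle twice.

2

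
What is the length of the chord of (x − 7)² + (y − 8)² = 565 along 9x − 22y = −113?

The distance from (7, 8) to the line is 0/√565, and r² = 565.
Half the chord is √(r² − d²) = √(565), so the full chord is 2√565.

2√565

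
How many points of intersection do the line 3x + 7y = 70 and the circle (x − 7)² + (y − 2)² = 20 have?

Substituting the line into the circle gives 58x² − 1022x + 4557 = 0.
Δ = 1044484 − 1057224 = −12740.
No real roots: the line does not meet the circle.

0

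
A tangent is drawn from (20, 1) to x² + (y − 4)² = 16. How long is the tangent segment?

√393

Centre (0, 4), r² = 16. |PO|² = (20)² + (−3)² = 409.
Power of the point: PT² = |PO|² − r² = 393, so PT = √393.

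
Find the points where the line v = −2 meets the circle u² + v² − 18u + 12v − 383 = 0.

(−13, −2) and (31, −2)

Express v = −2 and substitute into the circle:
u² − 18u − 403 = 0
u = 31 or u = −13, giving (31, −2) and (−13, −2).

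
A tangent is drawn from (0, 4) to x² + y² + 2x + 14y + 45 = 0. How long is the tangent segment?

3√13

With centre O = (−1, −7), |OP|² = 122 and r² = 5.
Power of the point: PT² = |PO|² − r² = 117, so PT = 3√13.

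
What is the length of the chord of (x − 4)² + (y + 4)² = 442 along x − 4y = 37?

Express y = (−37 + x)/4 and substitute into the circle:
17x² − 170x − 6375 = 0  ⟹  x² − 10x − 375 = 0
x = 25 or x = −15, giving (25, −3) and (−15, −13).
|(25, −3) − (−15, −13)| = √((40)² + (10)²) = 10√17.

10√17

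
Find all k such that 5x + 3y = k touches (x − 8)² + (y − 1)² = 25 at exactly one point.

k = 43 ± 5√34

For a tangent, require d(centre, line) = r = 5.
|5·8 + 3·1 − k| / √34 = 5
|k − (43)| = 5√34.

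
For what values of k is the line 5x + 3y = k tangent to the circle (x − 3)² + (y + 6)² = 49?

k = −3 ± 7√34

The line touches the circle iff its distance from (3, −6) is 7:
|5·3 + 3·(−6) − k| / √34 = 7
|k − (−3)| = 7√34.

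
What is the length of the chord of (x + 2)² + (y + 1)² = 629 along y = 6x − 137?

Express y = 6x − 137 and substitute into the circle:
37x² − 1628x + 17871 = 0  ⟹  x² − 44x + 483 = 0
x = 23 or x = 21, giving (23, 1) and (21, −11).
Chord length = distance between (23, 1) and (21, −11) = √148 = 2√37.

2√37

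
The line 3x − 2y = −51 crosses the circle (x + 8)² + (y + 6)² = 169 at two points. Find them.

(−21, −6) and (−13, 6)

Express y = (51 + 3x)/2 and substitute into the circle:
13x² + 442x + 3549 = 0  ⟹  x² + 34x + 273 = 0
x = −13 or x = −21, giving (−13, 6) and (−21, −6).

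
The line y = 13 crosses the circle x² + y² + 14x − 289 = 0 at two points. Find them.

From the line, y = 13. Substituting:
x² + 14x − 120 = 0
x = 6 or x = −20, giving (6, 13) and (−20, 13).

(−20, 13) and (6, 13)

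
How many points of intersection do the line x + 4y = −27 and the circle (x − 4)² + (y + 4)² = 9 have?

0

Substituting the line into the circle gives 17x² − 106x + 233 = 0.
Δ = 11236 − 15844 = −4608.
No real roots: the line does not meet the circle.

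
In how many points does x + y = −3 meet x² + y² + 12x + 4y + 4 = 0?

Substituting the line into the circle gives 2x² + 14x + 1 = 0.
Discriminant = (14)² − 4·2·(1) = 188 > 0.
Two real roots: the line is a secant.

2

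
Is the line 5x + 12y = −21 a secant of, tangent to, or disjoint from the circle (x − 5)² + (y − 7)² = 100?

Substituting the line into the circle gives 169x² − 390x + 225 = 0.
Δ = 152100 − 152100 = 0.
A repeated root: the line is tangent.

tangent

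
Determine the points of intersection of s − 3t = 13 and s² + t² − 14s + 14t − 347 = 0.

(−14, −9) and (25, 4)

Substitute t = (−13 + s)/3:
10s² − 110s − 3500 = 0  ⟹  s² − 11s − 350 = 0
s = 25 or s = −14, giving (25, 4) and (−14, −9).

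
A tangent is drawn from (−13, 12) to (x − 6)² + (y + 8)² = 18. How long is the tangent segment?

√743

The centre is (6, −8) and r = 3√2. The square of the distance from P to the centre is 361 + 400 = 761.
Power of the point: PT² = |PO|² − r² = 743, so PT = √743.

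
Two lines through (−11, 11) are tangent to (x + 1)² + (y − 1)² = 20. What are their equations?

Write the tangent as mx − y + (11 − m·(−11)) = 0 and set its distance from the centre to 2√5:
(10m − (−10))² = 20(m² + 1)
2m² + 5m + 2 = 0, so m = −1/2 or m = −2.
With m = −1/2: x + 2y = 11. With m = −2: 2x + y = −11.

x + 2y = 11 and 2x + y = −11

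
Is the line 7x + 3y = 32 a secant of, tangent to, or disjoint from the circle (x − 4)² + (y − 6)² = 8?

d² = (7·4 + 3·6 − (32))²/58 = 98/29; r² = 8.
Since d² < r², the line cuts the circle twice.

secant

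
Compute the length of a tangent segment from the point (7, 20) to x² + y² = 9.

2√110

The centre is (0, 0) and r = 3. The square of the distance from P to the centre is 49 + 400 = 449.
Power of the point: PT² = |PO|² − r² = 440, so PT = 2√110.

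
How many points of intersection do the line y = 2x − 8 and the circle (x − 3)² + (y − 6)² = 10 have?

d² = (2·3 − 1·6 − (8))²/5 = 64/5; r² = 10.
Since d² > r², the line lies outside the circle.

0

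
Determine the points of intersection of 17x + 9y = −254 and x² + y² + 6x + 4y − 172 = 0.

Express y = (−254 − 17x)/9 and substitute into the circle:
370x² + 8510x + 41440 = 0  ⟹  x² + 23x + 112 = 0
x = −7 or x = −16, giving (−7, −15) and (−16, 2).

(−16, 2) and (−7, −15)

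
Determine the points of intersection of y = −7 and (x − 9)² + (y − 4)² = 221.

Express y = −7 and substitute into the circle:
x² − 18x − 19 = 0
x = 19 or x = −1, giving (19, −7) and (−1, −7).

(−1, −7) and (19, −7)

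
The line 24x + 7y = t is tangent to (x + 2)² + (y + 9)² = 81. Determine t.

t = −336 or t = 114

For a tangent, require d(centre, line) = r = 9.
|24·(−2) + 7·(−9) − t| / √625 = 9
|t − (−111)| = 9·25, so t = 114 or t = −336.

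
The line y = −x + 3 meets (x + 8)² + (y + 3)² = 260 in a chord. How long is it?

Centre (−8, −3), r² = 260. Perpendicular distance d from centre to line = |−14| / √2 = 14/√2.
Half the chord is √(r² − d²) = √(162), so the full chord is 18√2.

18√2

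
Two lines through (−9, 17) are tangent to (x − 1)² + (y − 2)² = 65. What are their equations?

Let a tangent through (−9, 17) have slope m. Its distance from (1, 2) must equal √65:
(10m − (−15))² = 65(m² + 1)
7m² + 60m + 32 = 0, so m = −4/7 or m = −8.
Through (−9, 17) these give 4x + 7y = 83 and 8x + y = −55.

4x + 7y = 83 and 8x + y = −55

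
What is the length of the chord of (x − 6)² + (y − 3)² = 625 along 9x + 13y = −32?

15√10

From the line, y = (−32 − 9x)/13. Substituting:
250x² − 750x − 94500 = 0  ⟹  x² − 3x − 378 = 0
x = 21 or x = −18, giving (21, −17) and (−18, 10).
|(21, −17) − (−18, 10)| = √((39)² + (−27)²) = 15√10.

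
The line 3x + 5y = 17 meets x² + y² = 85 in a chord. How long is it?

Express y = (17 − 3x)/5 and substitute into the circle:
34x² − 102x − 1836 = 0  ⟹  x² − 3x − 54 = 0
x = 9 or x = −6, giving (9, −2) and (−6, 7).
Chord length = distance between (9, −2) and (−6, 7) = √306 = 3√34.

3√34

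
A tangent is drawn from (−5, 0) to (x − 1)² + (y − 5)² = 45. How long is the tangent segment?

4

With centre O = (1, 5), |OP|² = 61 and r² = 45.
The tangent meets the radius at right angles, so tangent² = |PO|² − r² = 61 − 45 = 16.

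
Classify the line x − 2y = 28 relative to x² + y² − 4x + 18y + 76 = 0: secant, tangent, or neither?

Substituting the line into the circle gives 5x² − 36x + 80 = 0.
Δ = 1296 − 1600 = −304.
No real roots: the line does not meet the circle.

neither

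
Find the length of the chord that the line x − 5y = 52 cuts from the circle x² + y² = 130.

2√26

From the line, y = (−52 + x)/5. Substituting:
26x² − 104x − 546 = 0  ⟹  x² − 4x − 21 = 0
x = 7 or x = −3, giving (7, −9) and (−3, −11).
Chord length = distance between (7, −9) and (−3, −11) = √104 = 2√26.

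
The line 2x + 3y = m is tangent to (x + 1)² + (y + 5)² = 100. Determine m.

Tangency holds when the distance from the centre (−1, −5) to the line equals the radius 10:
|2·(−1) + 3·(−5) − m| / √13 = 10
|m − (−17)| = 10√13.

m = −17 ± 10√13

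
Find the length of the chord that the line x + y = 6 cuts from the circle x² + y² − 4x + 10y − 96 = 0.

13√2

From the line, y = −x + 6. Substituting:
2x² − 26x = 0  ⟹  x² − 13x = 0
x = 13 or x = 0, giving (13, −7) and (0, 6).
Chord length = distance between (13, −7) and (0, 6) = √338 = 13√2.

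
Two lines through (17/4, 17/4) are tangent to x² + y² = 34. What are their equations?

5x + 3y = 34 and 3x + 5y = 34

A line y − (17/4) = m(x − (17/4)) is tangent when its distance from (0, 0) is √34:
(−17/4m − (−17/4))² = 34(m² + 1)
15m² + 34m + 15 = 0, so m = −5/3 or m = −3/5.
Through (17/4, 17/4) these give 5x + 3y = 34 and 3x + 5y = 34.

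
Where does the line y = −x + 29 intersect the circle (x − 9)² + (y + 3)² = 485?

Substitute y = −x + 29:
2x² − 82x + 620 = 0  ⟹  x² − 41x + 310 = 0
x = 31 or x = 10, giving (31, −2) and (10, 19).

(10, 19) and (31, −2)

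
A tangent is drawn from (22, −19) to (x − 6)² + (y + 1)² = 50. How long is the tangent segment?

The centre is (6, −1) and r = 5√2. The square of the distance from P to the centre is 256 + 324 = 580.
Power of the point: PT² = |PO|² − r² = 530, so PT = √530.

√530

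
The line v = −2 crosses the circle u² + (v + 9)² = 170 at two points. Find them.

Express v = −2 and substitute into the circle:
u² − 121 = 0
u = 11 or u = −11, giving (11, −2) and (−11, −2).

(−11, −2) and (11, −2)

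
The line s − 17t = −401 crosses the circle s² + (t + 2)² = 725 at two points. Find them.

(−10, 23) and (7, 24)

From the line, t = (401 + s)/17. Substituting:
290s² + 870s − 20300 = 0  ⟹  s² + 3s − 70 = 0
s = 7 or s = −10, giving (7, 24) and (−10, 23).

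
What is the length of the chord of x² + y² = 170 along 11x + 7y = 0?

2√170

Centre (0, 0), r² = 170. Perpendicular distance d from centre to line = |0| / √170 = 0/√170.
Chord = 2√(r² − d²) = 2·√(170) = 2√170.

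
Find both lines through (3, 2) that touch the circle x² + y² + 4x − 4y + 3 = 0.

x + 2y = 7 and x − 2y = −1

Let a tangent through (3, 2) have slope m. Its distance from (−2, 2) must equal √5:
[m·(−5) − (0)]² = 5(m² + 1)
4m² − 1 = 0, so m = −1/2 or m = 1/2.
Through (3, 2) these give x + 2y = 7 and x − 2y = −1.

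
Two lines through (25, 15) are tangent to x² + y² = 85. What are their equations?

Let a tangent through (25, 15) have slope m. Its distance from (0, 0) must equal √85:
[m·(−25) − (−15)]² = 85(m² + 1)
54m² − 75m + 14 = 0, so m = 2/9 or m = 7/6.
With m = 2/9: 2x − 9y = −85. With m = 7/6: 7x − 6y = 85.

2x − 9y = −85 and 7x − 6y = 85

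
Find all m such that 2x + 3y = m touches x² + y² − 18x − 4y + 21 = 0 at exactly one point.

m = 24 ± 8√13

For a tangent, require d(centre, line) = r = 8.
|2·9 + 3·2 − m| / √13 = 8
|m − (24)| = 8√13.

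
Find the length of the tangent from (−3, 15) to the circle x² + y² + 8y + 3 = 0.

Centre (0, −4), r² = 13. |PO|² = (−3)² + (19)² = 370.
By the tangent–radius right angle, tangent length = √(|PO|² − r²) = √357.

√357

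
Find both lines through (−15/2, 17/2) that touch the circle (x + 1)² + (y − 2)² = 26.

Let a tangent through (−15/2, 17/2) have slope m. Its distance from (−1, 2) must equal √26:
(13/2m − (−13/2))² = 26(m² + 1)
5m² + 26m + 5 = 0, so m = −5 or m = −1/5.
With m = −5: 5x + y = −29. With m = −1/5: x + 5y = 35.

5x + y = −29 and x + 5y = 35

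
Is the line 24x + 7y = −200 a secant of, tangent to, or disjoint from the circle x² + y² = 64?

d² = (24·0 + 7·0 − (−200))²/625 = 64; r² = 64.
Since d² = r², the line is tangent.

tangent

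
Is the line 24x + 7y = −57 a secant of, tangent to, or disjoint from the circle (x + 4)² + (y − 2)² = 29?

Centre (−4, 2), r² = 29. Distance² from centre to line = (−25)²/625 = 1.
Since d² < r², the line cuts the circle twice.

secant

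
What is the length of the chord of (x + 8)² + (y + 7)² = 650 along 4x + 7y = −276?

2√65

Substitute y = (−276 − 4x)/7:
65x² + 2600x + 22815 = 0  ⟹  x² + 40x + 351 = 0
x = −13 or x = −27, giving (−13, −32) and (−27, −24).
Chord length = distance between (−13, −32) and (−27, −24) = √260 = 2√65.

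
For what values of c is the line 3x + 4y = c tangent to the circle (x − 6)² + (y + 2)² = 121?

For a tangent, require d(centre, line) = r = 11.
|3·6 + 4·(−2) − c| / √25 = 11
|c − (10)| = 11·5, so c = 65 or c = −45.

c = −45 or c = 65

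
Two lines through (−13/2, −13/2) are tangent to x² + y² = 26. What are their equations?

x − 5y = 26 and 5x − y = −26

A line y − (−13/2) = m(x − (−13/2)) is tangent when its distance from (0, 0) is √26:
(13/2m − (13/2))² = 26(m² + 1)
5m² − 26m + 5 = 0, so m = 1/5 or m = 5.
With m = 1/5: x − 5y = 26. With m = 5: 5x − y = −26.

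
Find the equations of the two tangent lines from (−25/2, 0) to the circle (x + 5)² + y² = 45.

2x + y = −25 and 2x − y = −25

Write the tangent as mx − y + (0 − m·(−25/2)) = 0 and set its distance from the centre to 3√5:
[m·(15/2) − (0)]² = 45(m² + 1)
m² − 4 = 0, so m = −2 or m = 2.
With m = −2: 2x + y = −25. With m = 2: 2x − y = −25.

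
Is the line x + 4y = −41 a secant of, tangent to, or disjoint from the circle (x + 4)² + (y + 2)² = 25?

disjoint

d² = (1·(−4) + 4·(−2) − (−41))²/17 = 841/17; r² = 25.
Since d² > r², the line lies outside the circle.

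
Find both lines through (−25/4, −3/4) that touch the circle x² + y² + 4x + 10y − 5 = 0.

3x − 5y = −15 and 5x − 3y = −29

Let a tangent through (−25/4, −3/4) have slope m. Its distance from (−2, −5) must equal √34:
[m·(17/4) − (−17/4)]² = 34(m² + 1)
15m² − 34m + 15 = 0, so m = 3/5 or m = 5/3.
With m = 3/5: 3x − 5y = −15. With m = 5/3: 5x − 3y = −29.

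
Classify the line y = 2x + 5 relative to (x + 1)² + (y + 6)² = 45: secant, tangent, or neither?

secant

d² = (2·(−1) − 1·(−6) − (−5))²/5 = 81/5; r² = 45.
Since d² < r², the line cuts the circle twice.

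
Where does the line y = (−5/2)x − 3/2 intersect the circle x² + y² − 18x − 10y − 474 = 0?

(−9, 21) and (7, −19)

Express y = (−3 − 5x)/2 and substitute into the circle:
29x² + 58x − 1827 = 0  ⟹  x² + 2x − 63 = 0
x = 7 or x = −9, giving (7, −19) and (−9, 21).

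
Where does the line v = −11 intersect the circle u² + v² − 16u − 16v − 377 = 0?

(−4, −11) and (20, −11)

Substitute v = −11:
u² − 16u − 80 = 0
u = 20 or u = −4, giving (20, −11) and (−4, −11).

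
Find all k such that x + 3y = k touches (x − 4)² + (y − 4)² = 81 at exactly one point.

Tangency holds when the distance from the centre (4, 4) to the line equals the radius 9:
|1·4 + 3·4 − k| / √10 = 9
|k − (16)| = 9√10.

k = 16 ± 9√10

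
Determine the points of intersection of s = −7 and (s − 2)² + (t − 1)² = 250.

(−7, −12) and (−7, 14)

The line gives s = −7. Substituting into the circle:
t² − 2t − 168 = 0
t = 14 or t = −12, giving (−7, 14) and (−7, −12).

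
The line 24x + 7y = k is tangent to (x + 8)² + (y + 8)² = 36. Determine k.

k = −398 or k = −98

For a tangent, require d(centre, line) = r = 6.
|24·(−8) + 7·(−8) − k| / √625 = 6
|k − (−248)| = 6·25, so k = −98 or k = −398.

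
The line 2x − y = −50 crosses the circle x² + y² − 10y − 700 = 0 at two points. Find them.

From the line, y = 2x + 50. Substituting:
5x² + 180x + 1300 = 0  ⟹  x² + 36x + 260 = 0
x = −10 or x = −26, giving (−10, 30) and (−26, −2).

(−26, −2) and (−10, 30)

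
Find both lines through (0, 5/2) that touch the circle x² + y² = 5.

x + 2y = 5 and x − 2y = −5

A line y − (5/2) = m(x − (0)) is tangent when its distance from (0, 0) is √5:
[m·(0) − (−5/2)]² = 5(m² + 1)
4m² − 1 = 0, so m = −1/2 or m = 1/2.
With m = −1/2: x + 2y = 5. With m = 1/2: x − 2y = −5.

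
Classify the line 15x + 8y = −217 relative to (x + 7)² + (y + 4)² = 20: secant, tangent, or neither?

neither

Substituting the line into the circle gives 289x² + 6446x + 36081 = 0.
Δ = 41550916 − 41709636 = −158720.
No real roots: the line does not meet the circle.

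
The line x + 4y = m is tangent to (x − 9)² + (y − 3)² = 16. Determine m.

m = 21 ± 4√17

For a tangent, require d(centre, line) = r = 4.
|1·9 + 4·3 − m| / √17 = 4
|m − (21)| = 4√17.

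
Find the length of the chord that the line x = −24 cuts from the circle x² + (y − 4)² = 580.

4

Centre (0, 4), r² = 580. Perpendicular distance d from centre to line = |24| / √1 = 24.
Half the chord is √(r² − d²) = √(4), so the full chord is 4.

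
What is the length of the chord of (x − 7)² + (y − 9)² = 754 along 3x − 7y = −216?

4√58

Centre (7, 9), r² = 754. Perpendicular distance d from centre to line = |174| / √58 = 174/√58.
Chord = 2√(r² − d²) = 2·√(232) = 4√58.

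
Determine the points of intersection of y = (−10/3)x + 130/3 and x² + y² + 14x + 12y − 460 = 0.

(10, 10) and (16, −10)

Substitute y = (130 − 10x)/3:
109x² − 2834x + 17440 = 0  ⟹  x² − 26x + 160 = 0
x = 16 or x = 10, giving (16, −10) and (10, 10).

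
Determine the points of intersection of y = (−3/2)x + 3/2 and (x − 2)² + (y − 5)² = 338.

(−11, 18) and (9, −12)

Express y = (3 − 3x)/2 and substitute into the circle:
13x² + 26x − 1287 = 0  ⟹  x² + 2x − 99 = 0
x = 9 or x = −11, giving (9, −12) and (−11, 18).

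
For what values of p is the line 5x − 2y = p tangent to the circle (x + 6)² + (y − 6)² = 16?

The line touches the circle iff its distance from (−6, 6) is 4:
|5·(−6) − 2·6 − p| / √29 = 4
|p − (−42)| = 4√29.

p = −42 ± 4√29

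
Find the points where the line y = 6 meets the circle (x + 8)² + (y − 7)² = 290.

(−25, 6) and (9, 6)

Express y = 6 and substitute into the circle:
x² + 16x − 225 = 0
x = 9 or x = −25, giving (9, 6) and (−25, 6).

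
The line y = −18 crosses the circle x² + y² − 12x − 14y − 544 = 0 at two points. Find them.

(4, −18) and (8, −18)

Substitute y = −18:
x² − 12x + 32 = 0
x = 8 or x = 4, giving (8, −18) and (4, −18).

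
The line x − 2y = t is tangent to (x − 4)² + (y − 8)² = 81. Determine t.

Tangency holds when the distance from the centre (4, 8) to the line equals the radius 9:
|1·4 − 2·8 − t| / √5 = 9
|t − (−12)| = 9√5.

t = −12 ± 9√5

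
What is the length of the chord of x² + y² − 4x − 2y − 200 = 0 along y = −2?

28

From the line, y = −2. Substituting:
x² − 4x − 192 = 0
x = 16 or x = −12, giving (16, −2) and (−12, −2).
Chord length = distance between (16, −2) and (−12, −2) = √784 = 28.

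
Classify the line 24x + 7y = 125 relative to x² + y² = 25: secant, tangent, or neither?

tangent

Substituting the line into the circle gives 625x² − 6000x + 14400 = 0.
Δ = 36000000 − 36000000 = 0.
A repeated root: the line is tangent.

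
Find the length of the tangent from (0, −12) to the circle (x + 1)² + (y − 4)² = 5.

6√7

With centre O = (−1, 4), |OP|² = 257 and r² = 5.
The tangent meets the radius at right angles, so tangent² = |PO|² − r² = 257 − 5 = 252.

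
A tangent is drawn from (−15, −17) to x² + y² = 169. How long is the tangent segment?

The centre is (0, 0) and r = 13. The square of the distance from P to the centre is 225 + 289 = 514.
Power of the point: PT² = |PO|² − r² = 345, so PT = √345.

√345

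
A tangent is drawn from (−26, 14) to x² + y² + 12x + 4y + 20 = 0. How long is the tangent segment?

With centre O = (−6, −2), |OP|² = 656 and r² = 20.
Power of the point: PT² = |PO|² − r² = 636, so PT = 2√159.

2√159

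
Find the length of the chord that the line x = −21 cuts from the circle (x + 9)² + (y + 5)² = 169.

The line gives x = −21. Substituting into the circle:
y² + 10y = 0
y = 0 or y = −10, giving (−21, 0) and (−21, −10).
Chord length = distance between (−21, 0) and (−21, −10) = √100 = 10.

10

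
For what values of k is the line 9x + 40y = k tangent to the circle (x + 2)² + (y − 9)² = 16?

k = 178 or k = 506

The line touches the circle iff its distance from (−2, 9) is 4:
|9·(−2) + 40·9 − k| / √1681 = 4
|k − (342)| = 4·41, so k = 506 or k = 178.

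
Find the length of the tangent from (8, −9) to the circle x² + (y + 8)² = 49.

4

Centre (0, −8), r² = 49. |PO|² = (8)² + (−1)² = 65.
The tangent meets the radius at right angles, so tangent² = |PO|² − r² = 65 − 49 = 16.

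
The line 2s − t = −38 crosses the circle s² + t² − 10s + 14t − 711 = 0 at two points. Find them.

Substitute t = 2s + 38:
5s² + 170s + 1265 = 0  ⟹  s² + 34s + 253 = 0
s = −11 or s = −23, giving (−11, 16) and (−23, −8).

(−23, −8) and (−11, 16)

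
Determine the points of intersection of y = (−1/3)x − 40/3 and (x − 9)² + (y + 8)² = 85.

(2, −14) and (11, −17)

Substitute y = (−40 − x)/3:
10x² − 130x + 220 = 0  ⟹  x² − 13x + 22 = 0
x = 11 or x = 2, giving (11, −17) and (2, −14).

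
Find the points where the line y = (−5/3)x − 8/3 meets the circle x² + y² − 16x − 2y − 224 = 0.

Express y = (−8 − 5x)/3 and substitute into the circle:
34x² − 34x − 1904 = 0  ⟹  x² − x − 56 = 0
x = 8 or x = −7, giving (8, −16) and (−7, 9).

(−7, 9) and (8, −16)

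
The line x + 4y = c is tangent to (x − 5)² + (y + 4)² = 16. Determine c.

The line touches the circle iff its distance from (5, −4) is 4:
|1·5 + 4·(−4) − c| / √17 = 4
|c − (−11)| = 4√17.

c = −11 ± 4√17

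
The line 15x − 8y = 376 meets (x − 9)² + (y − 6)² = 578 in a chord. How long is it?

34

Centre (9, 6), r² = 578. Perpendicular distance d from centre to line = |−289| / √289 = 289/√289.
Half the chord is √(r² − d²) = √(289), so the full chord is 34.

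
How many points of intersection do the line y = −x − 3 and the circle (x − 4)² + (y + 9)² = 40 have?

2

Centre (4, −9), r² = 40. Distance² from centre to line = (−2)²/2 = 2.
Since d² < r², the line cuts the circle twice.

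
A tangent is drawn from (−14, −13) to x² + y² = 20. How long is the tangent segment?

√345

The centre is (0, 0) and r = 2√5. The square of the distance from P to the centre is 196 + 169 = 365.
By the tangent–radius right angle, tangent length = √(|PO|² − r²) = √345.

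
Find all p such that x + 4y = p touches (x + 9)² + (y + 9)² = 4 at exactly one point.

p = −45 ± 2√17

The line touches the circle iff its distance from (−9, −9) is 2:
|1·(−9) + 4·(−9) − p| / √17 = 2
|p − (−45)| = 2√17.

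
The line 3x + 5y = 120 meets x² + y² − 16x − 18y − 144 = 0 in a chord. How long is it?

5√34

The distance from (8, 9) to the line is 51/√34, and r² = 289.
Chord = 2√(r² − d²) = 2·√(425/2) = 5√34.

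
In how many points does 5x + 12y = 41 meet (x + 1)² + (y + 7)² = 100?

d² = (5·(−1) + 12·(−7) − (41))²/169 = 100; r² = 100.
Since d² = r², the line is tangent.

1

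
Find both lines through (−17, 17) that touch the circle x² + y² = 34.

3x + 5y = 34 and 5x + 3y = −34

A line y − (17) = m(x − (−17)) is tangent when its distance from (0, 0) is √34:
[m·(17) − (−17)]² = 34(m² + 1)
15m² + 34m + 15 = 0, so m = −3/5 or m = −5/3.
With m = −3/5: 3x + 5y = 34. With m = −5/3: 5x + 3y = −34.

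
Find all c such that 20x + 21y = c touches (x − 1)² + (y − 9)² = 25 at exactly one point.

The line touches the circle iff its distance from (1, 9) is 5:
|20·1 + 21·9 − c| / √841 = 5
|c − (209)| = 5·29, so c = 354 or c = 64.

c = 64 or c = 354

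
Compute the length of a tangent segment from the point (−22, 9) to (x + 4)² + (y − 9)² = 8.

2√79

The centre is (−4, 9) and r = 2√2. The square of the distance from P to the centre is 324 + 0 = 324.
Power of the point: PT² = |PO|² − r² = 316, so PT = 2√79.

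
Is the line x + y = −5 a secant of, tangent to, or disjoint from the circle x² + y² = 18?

Centre (0, 0), r² = 18. Distance² from centre to line = (5)²/2 = 25/2.
Since d² < r², the line cuts the circle twice.

secant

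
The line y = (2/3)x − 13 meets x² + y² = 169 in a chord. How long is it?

The distance from (0, 0) to the line is 39/√13, and r² = 169.
Half the chord is √(r² − d²) = √(52), so the full chord is 4√13.

4√13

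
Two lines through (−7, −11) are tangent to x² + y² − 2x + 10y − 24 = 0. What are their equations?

x + 7y = −84 and 7x − y = −38

Write the tangent as mx − y + (−11 − m·(−7)) = 0 and set its distance from the centre to 5√2:
(8m − (6))² = 50(m² + 1)
7m² − 48m − 7 = 0, so m = −1/7 or m = 7.
With m = −1/7: x + 7y = −84. With m = 7: 7x − y = −38.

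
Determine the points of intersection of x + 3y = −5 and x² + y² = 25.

Substitute y = (−5 − x)/3:
10x² + 10x − 200 = 0  ⟹  x² + x − 20 = 0
x = 4 or x = −5, giving (4, −3) and (−5, 0).

(−5, 0) and (4, −3)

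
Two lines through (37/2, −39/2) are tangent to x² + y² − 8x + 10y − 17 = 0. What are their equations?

Let a tangent through (37/2, −39/2) have slope m. Its distance from (4, −5) must equal √58:
(−29/2m − (29/2))² = 58(m² + 1)
21m² + 58m + 21 = 0, so m = −7/3 or m = −3/7.
Through (37/2, −39/2) these give 7x + 3y = 71 and 3x + 7y = −81.

7x + 3y = 71 and 3x + 7y = −81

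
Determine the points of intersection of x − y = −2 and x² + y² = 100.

Substitute y = x + 2:
2x² + 4x − 96 = 0  ⟹  x² + 2x − 48 = 0
x = 6 or x = −8, giving (6, 8) and (−8, −6).

(−8, −6) and (6, 8)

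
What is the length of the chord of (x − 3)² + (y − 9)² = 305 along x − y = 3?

23√2

The distance from (3, 9) to the line is 9/√2, and r² = 305.
Half the chord is √(r² − d²) = √(529/2), so the full chord is 23√2.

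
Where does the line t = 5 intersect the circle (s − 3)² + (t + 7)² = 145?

(2, 5) and (4, 5)

From the line, t = 5. Substituting:
s² − 6s + 8 = 0
s = 4 or s = 2, giving (4, 5) and (2, 5).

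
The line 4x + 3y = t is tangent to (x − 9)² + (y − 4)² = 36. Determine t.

Tangency holds when the distance from the centre (9, 4) to the line equals the radius 6:
|4·9 + 3·4 − t| / √25 = 6
|t − (48)| = 6·5, so t = 78 or t = 18.

t = 18 or t = 78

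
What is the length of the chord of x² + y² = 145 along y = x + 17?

The distance from (0, 0) to the line is 17/√2, and r² = 145.
Half the chord is √(r² − d²) = √(1/2), so the full chord is √2.

√2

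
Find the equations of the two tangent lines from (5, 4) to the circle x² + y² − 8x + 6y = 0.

Let a tangent through (5, 4) have slope m. Its distance from (4, −3) must equal 5:
[m·(−1) − (−7)]² = 25(m² + 1)
12m² + 7m − 12 = 0, so m = −4/3 or m = 3/4.
Through (5, 4) these give 4x + 3y = 32 and 3x − 4y = −1.

4x + 3y = 32 and 3x − 4y = −1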